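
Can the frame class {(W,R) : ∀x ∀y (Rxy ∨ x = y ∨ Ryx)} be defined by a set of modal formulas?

Not modally definable

If a class were modally definable it would be closed under disjoint unions (Goldblatt–Thomason).
Take 3 disjoint single-world reflexive frames: each is trivially connected, but their disjoint union has 3 worlds with no edge between distinct components, so it is not connected.
So no modal formula (or set of formulas) defines exactly the connected frames.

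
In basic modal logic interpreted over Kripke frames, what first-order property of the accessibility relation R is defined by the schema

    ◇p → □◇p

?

the Euclidean property

This is the 5 axiom.
It corresponds to the Euclidean property: ∀x ∀y ∀z (Rxy ∧ Rxz → Ryz).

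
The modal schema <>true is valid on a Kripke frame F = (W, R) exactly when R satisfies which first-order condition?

seriality: forall x exists y Rxy

◇⊤ holds at w iff w has a successor, so frame-validity of ◇⊤ is exactly seriality. Equivalently via □φ → ◇φ:
Suppose □φ→◇φ is valid. At any x set V(φ)=W. Then □φ at x, so ◇φ at x, so x has a successor.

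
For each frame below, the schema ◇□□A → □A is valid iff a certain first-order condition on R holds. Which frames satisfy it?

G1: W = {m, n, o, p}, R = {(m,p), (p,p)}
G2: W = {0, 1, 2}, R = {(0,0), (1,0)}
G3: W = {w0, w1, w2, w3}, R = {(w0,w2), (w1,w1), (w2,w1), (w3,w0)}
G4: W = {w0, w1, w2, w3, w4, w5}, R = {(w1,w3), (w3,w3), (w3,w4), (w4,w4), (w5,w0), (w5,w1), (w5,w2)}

The schema corresponds to a generalized confluence (Geach) condition: ∀x ∀y ∀z ((xRy ∧ xRz) → ∃w (yR²w ∧ z = w)).
G1: ✓.
G2: ✓.
G3: fails — w0Rw2, w0Rw2 but no w with w2R²w and w2=w.
G4: fails — w3Rw4, w3Rw3 but no w with w4R²w and w3=w.
Valid on: G1, G2.

G1, G2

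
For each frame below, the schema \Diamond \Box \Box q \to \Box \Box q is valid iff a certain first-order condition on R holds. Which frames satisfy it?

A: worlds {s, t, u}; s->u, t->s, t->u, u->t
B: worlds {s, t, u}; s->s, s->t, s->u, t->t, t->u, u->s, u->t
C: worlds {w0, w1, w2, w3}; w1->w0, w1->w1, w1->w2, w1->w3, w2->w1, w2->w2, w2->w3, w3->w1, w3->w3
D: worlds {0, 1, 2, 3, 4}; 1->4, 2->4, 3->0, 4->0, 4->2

The schema corresponds to a generalized confluence (Geach) condition: \forall x \forall y \forall z ((xRy \wedge x R^2 z) \to \exists w (y R^2 w \wedge z = w)).
A: fails — sRu, sR²t but no w with uR²w and t=w.
B: holds.
C: fails — w1Rw0, w1R²w0 but no w with w0R²w and w0=w.
D: fails — 1R4, 1R²0 but no w with 4R²w and 0=w.
Valid on: B.

B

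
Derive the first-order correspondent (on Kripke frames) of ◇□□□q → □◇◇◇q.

∀x ∀y ∀z ((xRy ∧ xRz) → ∃w (yR³w ∧ zR³w))

This is a Sahlqvist (Geach-type) schema ◇^1□^3q → □^1◇^3q.
Minimal-valuation argument: fix x; take any y with xR^1y and any z with xR^1z. Set V(q) to the set of worlds R-reachable from y in exactly 3 steps. Then □^3q holds at y, so the antecedent holds at x; validity forces ◇^3q at z, giving a w with zR^3w and yR^3w.
First-order correspondent: ∀x ∀y ∀z ((xRy ∧ xRz) → ∃w (yR³w ∧ zR³w)).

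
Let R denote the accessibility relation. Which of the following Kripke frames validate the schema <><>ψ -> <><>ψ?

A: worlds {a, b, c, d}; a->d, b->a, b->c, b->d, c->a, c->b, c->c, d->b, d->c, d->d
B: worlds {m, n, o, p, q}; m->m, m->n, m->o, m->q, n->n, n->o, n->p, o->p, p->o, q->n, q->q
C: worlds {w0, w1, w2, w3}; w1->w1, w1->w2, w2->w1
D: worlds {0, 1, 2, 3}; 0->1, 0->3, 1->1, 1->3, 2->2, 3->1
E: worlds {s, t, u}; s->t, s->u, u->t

This is the axiom for a generalized confluence (Geach) condition; its first-order frame correspondent is forall x forall y (x R^2 y -> exists w (y = w & x R^2 w)).
A: ✓.
B: ✓.
C: ✓.
D: ✓.
E: ✓.
Valid on: A, B, C, D, E.

A, B, C, D, E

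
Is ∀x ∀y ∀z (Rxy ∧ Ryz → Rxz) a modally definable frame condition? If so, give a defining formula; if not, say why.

Yes — defined by □q → □□q

This is a Sahlqvist condition; the 4 axiom □q → □□q defines it.
Suppose □q→□□q is valid. Take Rxy, Ryz and set V(q)={w : Rxw}. Then □q at x, so □□q at x, so □q at y, so q at z, i.e. Rxz.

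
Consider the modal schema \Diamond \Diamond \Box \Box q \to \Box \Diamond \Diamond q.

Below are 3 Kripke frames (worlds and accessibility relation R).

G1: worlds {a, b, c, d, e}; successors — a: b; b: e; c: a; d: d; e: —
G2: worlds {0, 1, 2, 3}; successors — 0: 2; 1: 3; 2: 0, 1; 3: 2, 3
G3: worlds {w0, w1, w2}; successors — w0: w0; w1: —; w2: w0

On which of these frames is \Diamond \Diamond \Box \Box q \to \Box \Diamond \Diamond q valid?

G3

The schema corresponds to a generalized confluence (Geach) condition: \forall x \forall y \forall z ((x R^2 y \wedge xRz) \to \exists w (y R^2 w \wedge z R^2 w)).
G1: fails — aR²e, aRb but no w with eR²w and bR²w.
G2: fails — 0R²0, 0R2 but no w with 0R²w and 2R²w.
G3: condition met.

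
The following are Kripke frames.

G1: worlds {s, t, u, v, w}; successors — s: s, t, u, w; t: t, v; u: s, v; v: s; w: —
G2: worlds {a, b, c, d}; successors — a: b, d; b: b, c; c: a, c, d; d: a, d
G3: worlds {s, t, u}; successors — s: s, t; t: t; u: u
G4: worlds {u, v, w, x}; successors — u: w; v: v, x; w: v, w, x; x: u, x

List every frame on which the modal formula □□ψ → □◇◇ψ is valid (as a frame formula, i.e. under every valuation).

G2, G3, G4

This is the axiom for a generalized confluence (Geach) condition; its first-order frame correspondent is ∀x ∀z (xRz → ∃w (xR²w ∧ zR²w)).
G1: fails — sRw but no w* with sR²w* and wR²w*.
G2: satisfies the condition.
G3: satisfies the condition.
G4: satisfies the condition.
Valid on: G2, G3, G4.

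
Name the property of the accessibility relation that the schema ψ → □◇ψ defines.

Suppose ψ→□◇ψ is valid. Take Rxy and set V(ψ)={x}. Then ψ at x, so □◇ψ at x, so ◇ψ at y, so some z with Ryz has ψ; z=x, i.e. Ryx.
Conversely, on a frame with symmetry the schema holds at every world under every valuation.
So the correspondent is symmetry.

Symmetry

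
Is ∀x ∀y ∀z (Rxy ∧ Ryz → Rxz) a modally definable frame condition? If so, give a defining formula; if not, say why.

Yes — defined by □p → □□p

The condition is transitivity. A defining modal formula is □p → □□p.
Suppose □p→□□p is valid. Take Rxy, Ryz and set V(p)={w : Rxw}. Then □p at x, so □□p at x, so □p at y, so p at z, i.e. Rxz.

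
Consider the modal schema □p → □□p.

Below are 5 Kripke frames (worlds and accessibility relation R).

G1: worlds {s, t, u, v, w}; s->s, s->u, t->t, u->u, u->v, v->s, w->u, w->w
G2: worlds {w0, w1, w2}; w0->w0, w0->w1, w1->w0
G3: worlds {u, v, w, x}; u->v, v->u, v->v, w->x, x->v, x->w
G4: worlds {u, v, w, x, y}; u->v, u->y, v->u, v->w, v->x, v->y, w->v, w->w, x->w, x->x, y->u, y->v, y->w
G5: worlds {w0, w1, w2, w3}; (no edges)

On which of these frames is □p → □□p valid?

This is the axiom for transitivity; its first-order frame correspondent is ∀x ∀y ∀z (Rxy ∧ Ryz → Rxz).
G1: fails — Ruv and Rvs but not Rus.
G2: fails — Rw1w0 and Rw0w1 but not Rw1w1.
G3: fails — Ruv and Rvu but not Ruu.
G4: fails — Ruv and Rvw but not Ruw.
G5: condition met.
Valid on: G5.

G5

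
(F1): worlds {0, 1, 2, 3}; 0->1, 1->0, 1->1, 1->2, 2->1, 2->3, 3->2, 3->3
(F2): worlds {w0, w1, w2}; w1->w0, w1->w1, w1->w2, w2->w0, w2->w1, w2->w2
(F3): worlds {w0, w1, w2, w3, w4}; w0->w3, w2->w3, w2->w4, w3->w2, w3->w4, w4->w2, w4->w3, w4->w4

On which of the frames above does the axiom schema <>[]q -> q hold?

This is the axiom for symmetry; its first-order frame correspondent is forall x forall y (Rxy -> Ryx).
(F1): satisfies the condition.
(F2): fails — Rw1w0 but not Rw0w1.
(F3): fails — Rw0w3 but not Rw3w0.

(F1)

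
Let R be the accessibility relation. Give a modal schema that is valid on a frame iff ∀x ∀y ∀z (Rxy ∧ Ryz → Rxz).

The condition is transitivity. The 4 schema □ψ → □□ψ defines it.

□ψ → □□ψ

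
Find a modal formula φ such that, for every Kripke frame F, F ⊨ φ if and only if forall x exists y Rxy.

□s → ◇s

The condition is seriality. The D schema □s → ◇s defines it.
Suppose □s→◇s is valid. At any x set V(s)=W. Then □s at x, so ◇s at x, so x has a successor.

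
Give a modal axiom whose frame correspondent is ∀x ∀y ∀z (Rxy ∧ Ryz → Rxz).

□r → □□r

A defining formula is □r → □□r (the 4 axiom).
Suppose □r→□□r is valid. Take Rxy, Ryz and set V(r)={w : Rxw}. Then □r at x, so □□r at x, so □r at y, so r at z, i.e. Rxz.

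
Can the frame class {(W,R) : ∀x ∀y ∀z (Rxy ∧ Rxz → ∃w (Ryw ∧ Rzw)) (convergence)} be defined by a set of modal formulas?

The condition is convergence. A defining modal formula is ◇□q → □◇q.
Suppose ◇□q→□◇q is valid. Take Rxy, Rxz and set V(q)={w : Ryw}. Then □q at y so ◇□q at x, so □◇q at x, so ◇q at z, giving w with Rzw and Ryw.

Definable; ◇□q → □◇q defines it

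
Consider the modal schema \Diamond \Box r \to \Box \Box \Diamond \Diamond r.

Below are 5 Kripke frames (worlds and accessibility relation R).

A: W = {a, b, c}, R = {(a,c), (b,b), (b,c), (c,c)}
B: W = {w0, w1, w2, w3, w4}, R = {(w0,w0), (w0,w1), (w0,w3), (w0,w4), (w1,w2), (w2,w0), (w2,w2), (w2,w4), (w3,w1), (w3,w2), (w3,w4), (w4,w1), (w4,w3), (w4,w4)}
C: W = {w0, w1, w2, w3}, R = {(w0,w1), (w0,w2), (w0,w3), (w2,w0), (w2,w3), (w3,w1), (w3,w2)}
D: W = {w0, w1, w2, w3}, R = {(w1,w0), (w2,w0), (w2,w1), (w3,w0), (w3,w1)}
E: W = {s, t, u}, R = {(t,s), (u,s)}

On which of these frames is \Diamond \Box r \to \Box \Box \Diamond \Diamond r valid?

Frame correspondent (Sahlqvist): \forall x \forall y \forall z ((xRy \wedge x R^2 z) \to \exists w (yRw \wedge z R^2 w)) — i.e. a generalized confluence (Geach) condition.
A: satisfies the condition.
B: satisfies the condition.
C: fails — w0Rw1, w0R²w0 but no w with w1Rw and w0R²w.
D: fails — w2Rw0, w2R²w0 but no w with w0Rw and w0R²w.
E: satisfies the condition.
Valid on: A, B, E.

A, B, E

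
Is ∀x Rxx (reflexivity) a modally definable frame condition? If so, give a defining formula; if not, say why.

Yes: it is reflexivity, defined by the T schema □r → r.
Suppose □r→r is valid. At any x set V(r)={w : Rxw}. Then □r holds at x, so r holds at x, i.e. Rxx.

Definable; □r → r defines it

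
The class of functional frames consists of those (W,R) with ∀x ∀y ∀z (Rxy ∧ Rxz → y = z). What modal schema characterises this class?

The condition is partial functionality. The CD schema ◇s → □s defines it.

◇s → □s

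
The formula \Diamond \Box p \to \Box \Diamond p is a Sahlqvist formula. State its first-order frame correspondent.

Suppose ◇□p→□◇p is valid. Take Rxy, Rxz and set V(p)={w : Ryw}. Then □p at y so ◇□p at x, so □◇p at x, so ◇p at z, giving w with Rzw and Ryw.
The converse is a direct semantic check.
So the correspondent is convergence.

convergence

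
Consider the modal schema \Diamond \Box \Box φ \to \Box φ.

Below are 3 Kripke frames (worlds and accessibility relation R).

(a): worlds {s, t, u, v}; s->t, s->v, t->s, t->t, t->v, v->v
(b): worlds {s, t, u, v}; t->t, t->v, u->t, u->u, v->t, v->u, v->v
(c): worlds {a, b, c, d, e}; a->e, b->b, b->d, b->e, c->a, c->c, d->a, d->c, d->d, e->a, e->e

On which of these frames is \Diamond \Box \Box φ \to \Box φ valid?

Frame correspondent (Sahlqvist): \forall x \forall y \forall z ((xRy \wedge xRz) \to \exists w (y R^2 w \wedge z = w)) — i.e. a generalized confluence (Geach) condition.
(a): fails — sRv, sRt but no w with vR²w and t=w.
(b): holds.
(c): fails — bRd, bRb but no w with dR²w and b=w.

(b)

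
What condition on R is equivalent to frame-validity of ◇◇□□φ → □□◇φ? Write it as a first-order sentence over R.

∀x ∀y ∀z ((xR²y ∧ xR²z) → ∃w (yR²w ∧ zRw))

This is a Sahlqvist (Geach-type) schema ◇^2□^2φ → □^2◇^1φ.
Minimal-valuation argument: fix x; take any y with xR^2y and any z with xR^2z. Set V(φ) to the set of worlds R-reachable from y in exactly 2 steps. Then □^2φ holds at y, so the antecedent holds at x; validity forces ◇^1φ at z, giving a w with zR^1w and yR^2w.
First-order correspondent: ∀x ∀y ∀z ((xR²y ∧ xR²z) → ∃w (yR²w ∧ zRw)).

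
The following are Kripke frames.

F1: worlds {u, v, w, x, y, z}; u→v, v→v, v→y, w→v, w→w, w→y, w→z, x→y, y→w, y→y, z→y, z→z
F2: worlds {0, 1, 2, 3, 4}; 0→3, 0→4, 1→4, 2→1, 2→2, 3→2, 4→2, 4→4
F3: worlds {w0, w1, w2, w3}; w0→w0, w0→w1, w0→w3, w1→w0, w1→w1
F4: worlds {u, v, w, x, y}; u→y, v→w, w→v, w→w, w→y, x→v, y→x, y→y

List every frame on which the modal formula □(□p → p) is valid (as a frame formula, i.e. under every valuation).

F1

This is the axiom for shift-reflexivity; its first-order frame correspondent is ∀x ∀y (Rxy → Ryy).
F1: holds.
F2: fails — R21 but not R11.
F3: fails — Rw0w3 but not Rw3w3.
F4: fails — Ryx but not Rxx.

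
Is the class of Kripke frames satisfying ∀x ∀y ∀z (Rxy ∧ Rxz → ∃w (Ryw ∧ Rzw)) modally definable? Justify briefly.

The condition is convergence. A defining modal formula is ◇□q → □◇q.

Yes, by ◇□q → □◇q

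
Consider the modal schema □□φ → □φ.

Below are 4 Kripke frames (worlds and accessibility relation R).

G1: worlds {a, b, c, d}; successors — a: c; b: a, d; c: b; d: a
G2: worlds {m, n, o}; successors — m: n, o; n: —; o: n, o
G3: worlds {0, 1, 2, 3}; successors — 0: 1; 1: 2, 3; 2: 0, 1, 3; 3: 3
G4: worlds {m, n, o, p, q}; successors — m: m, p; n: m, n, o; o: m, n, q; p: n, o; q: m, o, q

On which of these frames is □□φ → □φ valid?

This is the axiom for density; its first-order frame correspondent is ∀x ∀y (Rxy → ∃z (Rxz ∧ Rzy)).
G1: fails — Rcb but no z with Rcz and Rzb.
G2: ✓.
G3: fails — R12 but no z with R1z and Rz2.
G4: ✓.

G2, G4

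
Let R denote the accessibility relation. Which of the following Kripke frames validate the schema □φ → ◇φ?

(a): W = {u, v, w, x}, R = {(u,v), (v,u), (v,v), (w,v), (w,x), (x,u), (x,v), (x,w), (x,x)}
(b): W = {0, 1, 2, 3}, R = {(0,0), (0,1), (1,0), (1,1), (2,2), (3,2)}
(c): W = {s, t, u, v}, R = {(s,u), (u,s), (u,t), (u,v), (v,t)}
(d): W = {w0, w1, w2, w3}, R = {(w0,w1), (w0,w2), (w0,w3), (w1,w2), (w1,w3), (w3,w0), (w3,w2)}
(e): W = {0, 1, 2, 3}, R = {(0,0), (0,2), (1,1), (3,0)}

The schema corresponds to seriality: ∀x ∃y Rxy.
(a): condition met.
(b): condition met.
(c): fails — world t has no successor.
(d): fails — world w2 has no successor.
(e): fails — world 2 has no successor.

(a), (b)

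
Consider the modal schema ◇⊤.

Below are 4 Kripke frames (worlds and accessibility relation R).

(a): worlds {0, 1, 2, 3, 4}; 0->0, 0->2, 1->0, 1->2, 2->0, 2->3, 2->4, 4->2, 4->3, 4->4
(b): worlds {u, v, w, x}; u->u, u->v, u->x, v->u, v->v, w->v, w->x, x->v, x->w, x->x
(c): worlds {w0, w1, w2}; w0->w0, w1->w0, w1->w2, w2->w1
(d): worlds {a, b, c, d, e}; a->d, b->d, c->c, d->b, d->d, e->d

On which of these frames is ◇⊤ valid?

(b), (c), (d)

This is the axiom for seriality; its first-order frame correspondent is ∀x ∃y Rxy.
(a): fails — world 3 has no successor.
(b): holds.
(c): holds.
(d): holds.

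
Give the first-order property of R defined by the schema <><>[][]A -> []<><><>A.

This is a Sahlqvist (Geach-type) schema ◇^2□^2A → □^1◇^3A.
First-order correspondent: forall x forall y forall z ((x R^2 y & xRz) -> exists w (y R^2 w & z R^3 w)).

forall x forall y forall z ((x R^2 y & xRz) -> exists w (y R^2 w & z R^3 w))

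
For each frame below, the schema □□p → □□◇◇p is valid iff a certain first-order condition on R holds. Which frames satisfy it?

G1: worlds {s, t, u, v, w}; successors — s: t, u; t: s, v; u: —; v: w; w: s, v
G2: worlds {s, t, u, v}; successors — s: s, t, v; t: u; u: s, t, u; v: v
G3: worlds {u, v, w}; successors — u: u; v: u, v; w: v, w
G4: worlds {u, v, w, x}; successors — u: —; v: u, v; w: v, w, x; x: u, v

G2, G3

This is the axiom for a generalized confluence (Geach) condition; its first-order frame correspondent is ∀x ∀z (xR²z → ∃w (xR²w ∧ zR²w)).
G1: fails — tR²u but no w* with tR²w* and uR²w*.
G2: satisfies the condition.
G3: satisfies the condition.
G4: fails — vR²u but no t with vR²t and uR²t.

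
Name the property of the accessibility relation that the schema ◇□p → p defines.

Symmetry

This is frame-equivalent to p → □◇p (substitute ¬p for p and contrapose).
Suppose p→□◇p is valid. Take Rxy and set V(p)={x}. Then p at x, so □◇p at x, so ◇p at y, so some z with Ryz has p; z=x, i.e. Ryx.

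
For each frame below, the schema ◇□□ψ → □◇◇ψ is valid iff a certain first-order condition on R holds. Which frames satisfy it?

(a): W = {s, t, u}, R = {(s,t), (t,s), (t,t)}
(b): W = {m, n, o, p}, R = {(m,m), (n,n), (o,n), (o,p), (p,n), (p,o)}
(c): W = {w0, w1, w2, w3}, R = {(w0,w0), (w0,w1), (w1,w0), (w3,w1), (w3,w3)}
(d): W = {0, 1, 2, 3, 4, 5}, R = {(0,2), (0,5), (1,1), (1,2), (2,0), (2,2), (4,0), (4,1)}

(a), (b), (c)

This is the axiom for a generalized confluence (Geach) condition; its first-order frame correspondent is ∀x ∀y ∀z ((xRy ∧ xRz) → ∃w (yR²w ∧ zR²w)).
(a): satisfies the condition.
(b): satisfies the condition.
(c): satisfies the condition.
(d): fails — 0R2, 0R5 but no w with 2R²w and 5R²w.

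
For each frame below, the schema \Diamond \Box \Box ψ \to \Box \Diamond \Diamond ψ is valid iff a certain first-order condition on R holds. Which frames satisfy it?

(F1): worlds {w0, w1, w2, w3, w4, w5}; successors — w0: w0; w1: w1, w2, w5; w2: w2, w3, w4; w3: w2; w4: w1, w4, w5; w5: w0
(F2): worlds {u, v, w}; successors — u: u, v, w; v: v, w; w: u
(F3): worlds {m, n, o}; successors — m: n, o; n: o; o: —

This is the axiom for a generalized confluence (Geach) condition; its first-order frame correspondent is \forall x \forall y \forall z ((xRy \wedge xRz) \to \exists w (y R^2 w \wedge z R^2 w)).
(F1): fails — w1Rw2, w1Rw5 but no w with w2R²w and w5R²w.
(F2): holds.
(F3): fails — mRn, mRn but no w with nR²w and nR²w.

(F2)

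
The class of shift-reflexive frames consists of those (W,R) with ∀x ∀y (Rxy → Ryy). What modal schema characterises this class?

□(□s → s)

This is shift-reflexivity; the standard corresponding axiom is T□: □(□s → s).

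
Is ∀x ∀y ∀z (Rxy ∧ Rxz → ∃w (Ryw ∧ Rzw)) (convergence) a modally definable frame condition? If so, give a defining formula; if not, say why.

Definable; ◇□p → □◇p defines it

Yes: it is convergence, defined by the .2 schema ◇□p → □◇p.
Suppose ◇□p→□◇p is valid. Take Rxy, Rxz and set V(p)={w : Ryw}. Then □p at y so ◇□p at x, so □◇p at x, so ◇p at z, giving w with Rzw and Ryw.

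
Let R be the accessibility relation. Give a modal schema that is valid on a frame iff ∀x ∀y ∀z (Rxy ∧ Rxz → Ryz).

The condition is the Euclidean property. The 5 schema ◇ψ → □◇ψ defines it.
Suppose ◇ψ→□◇ψ is valid. Take Rxy, Rxz and set V(ψ)={y}. Then ◇ψ at x, so □◇ψ at x, so ◇ψ at z, so some w with Rzw has ψ; w=y, i.e. Rzy. By symmetry of the argument, Ryz.

◇ψ → □◇ψ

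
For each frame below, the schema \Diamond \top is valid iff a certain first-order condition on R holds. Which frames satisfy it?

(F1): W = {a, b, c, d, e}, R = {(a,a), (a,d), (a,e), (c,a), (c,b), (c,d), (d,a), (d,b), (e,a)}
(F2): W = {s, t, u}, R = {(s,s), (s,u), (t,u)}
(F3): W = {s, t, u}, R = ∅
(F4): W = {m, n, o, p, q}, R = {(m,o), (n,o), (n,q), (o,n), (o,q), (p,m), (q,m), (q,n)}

(F4)

Frame correspondent (Sahlqvist): \forall x \exists y Rxy — i.e. seriality.
(F1): fails — world b has no successor.
(F2): fails — world u has no successor.
(F3): fails — world s has no successor.
(F4): condition met.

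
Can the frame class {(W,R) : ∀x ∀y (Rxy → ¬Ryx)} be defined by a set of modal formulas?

No — not modally definable

Any modally definable frame class is closed under surjective bounded morphisms.
The 3-cycle (worlds s,t,u with s→t→u→s) is asymmetric. Mapping every world to a single reflexive point • is a surjective bounded morphism, and the reflexive point is not asymmetric (R•• but asymmetry requires ¬R••).
So the class is not modally definable.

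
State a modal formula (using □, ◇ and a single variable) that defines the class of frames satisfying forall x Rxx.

□s → s

A defining formula is □s → s (the T axiom).
Suppose □s→s is valid. At any x set V(s)={w : Rxw}. Then □s holds at x, so s holds at x, i.e. Rxx.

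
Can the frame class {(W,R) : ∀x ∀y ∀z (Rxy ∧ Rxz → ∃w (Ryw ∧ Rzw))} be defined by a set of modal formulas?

This is a Sahlqvist condition; the .2 axiom ◇□q → □◇q defines it.

Definable; ◇□q → □◇q defines it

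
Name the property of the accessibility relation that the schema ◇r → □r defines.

This is the CD axiom.
It corresponds to partial functionality: ∀x ∀y ∀z (Rxy ∧ Rxz → y = z).

Partial functionality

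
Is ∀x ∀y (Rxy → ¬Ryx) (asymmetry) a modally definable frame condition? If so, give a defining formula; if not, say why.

Modal frame validity is preserved under surjective bounded morphisms.
The 3-cycle (worlds a,b,c with a→b→c→a) is asymmetric. Mapping every world to a single reflexive point • is a surjective bounded morphism, and the reflexive point is not asymmetric (R•• but asymmetry requires ¬R••).
So no modal formula (or set of formulas) defines exactly the asymmetric frames.

No — not modally definable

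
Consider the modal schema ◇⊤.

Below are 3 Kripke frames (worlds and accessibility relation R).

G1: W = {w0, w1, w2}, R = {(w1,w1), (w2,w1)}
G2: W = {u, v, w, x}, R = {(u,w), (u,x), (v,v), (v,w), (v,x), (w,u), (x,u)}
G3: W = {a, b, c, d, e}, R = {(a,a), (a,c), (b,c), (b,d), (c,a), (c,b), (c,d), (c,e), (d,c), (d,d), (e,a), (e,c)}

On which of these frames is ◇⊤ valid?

This is the axiom for seriality; its first-order frame correspondent is ∀x ∃y Rxy.
G1: fails — world w0 has no successor.
G2: holds.
G3: holds.
Valid on: G2, G3.

G2, G3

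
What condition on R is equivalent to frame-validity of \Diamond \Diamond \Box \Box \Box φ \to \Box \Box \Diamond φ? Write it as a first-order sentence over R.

This is a Sahlqvist (Geach-type) schema ◇^2□^3φ → □^2◇^1φ.
Minimal-valuation argument: fix x; take any y with xR^2y and any z with xR^2z. Set V(φ) to the set of worlds R-reachable from y in exactly 3 steps. Then □^3φ holds at y, so the antecedent holds at x; validity forces ◇^1φ at z, giving a w with zR^1w and yR^3w.
First-order correspondent: \forall x \forall y \forall z ((x R^2 y \wedge x R^2 z) \to \exists w (y R^3 w \wedge zRw)).

\forall x \forall y \forall z ((x R^2 y \wedge x R^2 z) \to \exists w (y R^3 w \wedge zRw))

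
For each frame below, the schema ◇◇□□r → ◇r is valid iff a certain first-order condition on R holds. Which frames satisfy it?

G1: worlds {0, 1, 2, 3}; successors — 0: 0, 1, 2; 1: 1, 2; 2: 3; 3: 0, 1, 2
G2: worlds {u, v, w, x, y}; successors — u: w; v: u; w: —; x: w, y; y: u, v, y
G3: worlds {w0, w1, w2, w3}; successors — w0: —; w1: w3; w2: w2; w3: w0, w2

This is the axiom for a generalized confluence (Geach) condition; its first-order frame correspondent is ∀x ∀y (xR²y → ∃w (yR²w ∧ xRw)).
G1: fails — 2R²2 but no w with 2R²w and 2Rw.
G2: fails — vR²w but no t with wR²t and vRt.
G3: fails — w1R²w0 but no w with w0R²w and w1Rw.

none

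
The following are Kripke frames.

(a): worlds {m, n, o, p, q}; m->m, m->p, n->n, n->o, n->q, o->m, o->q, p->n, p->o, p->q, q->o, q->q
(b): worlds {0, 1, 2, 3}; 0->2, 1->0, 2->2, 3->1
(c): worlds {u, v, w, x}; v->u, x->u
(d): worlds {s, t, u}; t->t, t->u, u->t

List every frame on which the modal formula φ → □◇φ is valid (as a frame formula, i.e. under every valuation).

Frame correspondent (Sahlqvist): ∀x ∀y (Rxy → Ryx) — i.e. symmetry.
(a): fails — Rom but not Rmo.
(b): fails — R10 but not R01.
(c): fails — Rvu but not Ruv.
(d): satisfies the condition.

(d)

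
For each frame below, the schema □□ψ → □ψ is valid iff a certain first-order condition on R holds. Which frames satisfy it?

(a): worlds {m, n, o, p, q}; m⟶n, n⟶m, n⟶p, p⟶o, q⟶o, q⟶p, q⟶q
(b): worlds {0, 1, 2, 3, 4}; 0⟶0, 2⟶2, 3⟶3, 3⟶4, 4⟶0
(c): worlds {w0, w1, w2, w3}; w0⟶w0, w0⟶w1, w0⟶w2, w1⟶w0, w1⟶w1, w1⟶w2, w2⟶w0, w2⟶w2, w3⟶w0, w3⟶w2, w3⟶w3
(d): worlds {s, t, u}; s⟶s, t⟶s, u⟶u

This is the axiom for density; its first-order frame correspondent is ∀x ∀y (Rxy → ∃z (Rxz ∧ Rzy)).
(a): fails — Rpo but no z with Rpz and Rzo.
(b): holds.
(c): holds.
(d): holds.
Valid on: (b), (c), (d).

(b), (c), (d)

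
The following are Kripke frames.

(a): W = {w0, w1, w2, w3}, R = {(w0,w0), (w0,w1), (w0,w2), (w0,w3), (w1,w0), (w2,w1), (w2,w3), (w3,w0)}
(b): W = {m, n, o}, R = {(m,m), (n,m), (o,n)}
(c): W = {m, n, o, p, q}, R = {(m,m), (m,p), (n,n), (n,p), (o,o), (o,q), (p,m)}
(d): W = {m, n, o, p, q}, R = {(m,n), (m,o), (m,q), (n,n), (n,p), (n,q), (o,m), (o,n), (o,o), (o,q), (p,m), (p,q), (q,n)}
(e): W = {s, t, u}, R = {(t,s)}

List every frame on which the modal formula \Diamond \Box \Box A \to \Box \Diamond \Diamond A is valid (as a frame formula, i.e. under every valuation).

(a), (b), (d)

The schema corresponds to a generalized confluence (Geach) condition: \forall x \forall y \forall z ((xRy \wedge xRz) \to \exists w (y R^2 w \wedge z R^2 w)).
(a): condition met.
(b): condition met.
(c): fails — oRo, oRq but no w with oR²w and qR²w.
(d): condition met.
(e): fails — tRs, tRs but no w with sR²w and sR²w.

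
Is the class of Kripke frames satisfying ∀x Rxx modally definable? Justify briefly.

This is a Sahlqvist condition; the T axiom □r → r defines it.

Yes, by □r → r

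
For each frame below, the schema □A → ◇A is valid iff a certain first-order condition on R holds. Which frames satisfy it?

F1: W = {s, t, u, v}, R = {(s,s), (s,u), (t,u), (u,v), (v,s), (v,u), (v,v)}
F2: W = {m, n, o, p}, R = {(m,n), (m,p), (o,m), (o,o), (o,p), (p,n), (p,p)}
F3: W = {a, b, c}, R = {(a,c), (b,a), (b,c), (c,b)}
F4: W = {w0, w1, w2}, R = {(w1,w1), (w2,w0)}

F1, F3

This is the axiom for seriality; its first-order frame correspondent is ∀x ∃y Rxy.
F1: ✓.
F2: fails — world n has no successor.
F3: ✓.
F4: fails — world w0 has no successor.
Valid on: F1, F3.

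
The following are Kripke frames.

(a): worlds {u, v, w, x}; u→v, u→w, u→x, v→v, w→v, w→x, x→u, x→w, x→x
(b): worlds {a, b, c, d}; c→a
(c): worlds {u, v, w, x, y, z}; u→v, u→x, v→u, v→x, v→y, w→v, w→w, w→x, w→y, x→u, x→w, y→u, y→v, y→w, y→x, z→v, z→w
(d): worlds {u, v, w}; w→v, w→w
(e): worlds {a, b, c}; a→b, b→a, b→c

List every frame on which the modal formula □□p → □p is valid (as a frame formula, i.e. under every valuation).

The schema corresponds to density: ∀x ∀y (Rxy → ∃z (Rxz ∧ Rzy)).
(a): ✓.
(b): fails — Rca but no z with Rcz and Rza.
(c): fails — Ruv but no t with Rut and Rtv.
(d): ✓.
(e): fails — Rab but no z with Raz and Rzb.

(a), (d)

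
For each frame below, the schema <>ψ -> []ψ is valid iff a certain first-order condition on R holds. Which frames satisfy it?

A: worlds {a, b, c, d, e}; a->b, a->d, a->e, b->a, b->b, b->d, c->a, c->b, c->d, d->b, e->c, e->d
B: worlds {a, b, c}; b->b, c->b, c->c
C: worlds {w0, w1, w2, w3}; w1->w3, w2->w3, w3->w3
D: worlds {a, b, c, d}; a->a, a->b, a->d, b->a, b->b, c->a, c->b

C

Frame correspondent (Sahlqvist): forall x forall y forall z (Rxy & Rxz -> y = z) — i.e. partial functionality.
A: fails — a sees both b and d.
B: fails — c sees both b and c.
C: holds.
D: fails — a sees both a and b.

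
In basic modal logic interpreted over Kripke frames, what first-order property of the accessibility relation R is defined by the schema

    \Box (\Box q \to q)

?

shift-reflexivity

Suppose □(□q→q) is valid. Take Rxy and set V(q)={w : Ryw}. Then at y, □q holds; since □(□q→q) at x, □q→q at y, so q at y, i.e. Ryy.
Conversely, on a frame with shift-reflexivity the schema holds at every world under every valuation.
So the correspondent is shift-reflexivity.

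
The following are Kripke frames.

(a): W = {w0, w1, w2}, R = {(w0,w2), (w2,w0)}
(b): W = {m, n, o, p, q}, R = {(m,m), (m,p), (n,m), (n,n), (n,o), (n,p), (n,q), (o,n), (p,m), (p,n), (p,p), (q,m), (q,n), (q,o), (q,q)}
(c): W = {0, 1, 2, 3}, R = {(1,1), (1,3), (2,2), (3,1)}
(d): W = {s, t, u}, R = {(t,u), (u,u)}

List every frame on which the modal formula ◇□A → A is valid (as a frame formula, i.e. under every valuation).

(a), (c)

Frame correspondent (Sahlqvist): ∀x ∀y (Rxy → Ryx) — i.e. symmetry.
(a): holds.
(b): fails — Rqm but not Rmq.
(c): holds.
(d): fails — Rtu but not Rut.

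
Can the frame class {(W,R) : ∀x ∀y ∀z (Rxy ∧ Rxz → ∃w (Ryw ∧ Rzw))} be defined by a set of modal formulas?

Definable; ◇□p → □◇p defines it

Yes: it is convergence, defined by the .2 schema ◇□p → □◇p.
Suppose ◇□p→□◇p is valid. Take Rxy, Rxz and set V(p)={w : Ryw}. Then □p at y so ◇□p at x, so □◇p at x, so ◇p at z, giving w with Rzw and Ryw.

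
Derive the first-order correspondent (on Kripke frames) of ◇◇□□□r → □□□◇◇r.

This is a Sahlqvist (Geach-type) schema ◇^2□^3r → □^3◇^2r.
Minimal-valuation argument: fix x; take any y with xR^2y and any z with xR^3z. Set V(r) to the set of worlds R-reachable from y in exactly 3 steps. Then □^3r holds at y, so the antecedent holds at x; validity forces ◇^2r at z, giving a w with zR^2w and yR^3w.
First-order correspondent: ∀x ∀y ∀z ((xR²y ∧ xR³z) → ∃w (yR³w ∧ zR²w)).

∀x ∀y ∀z ((xR²y ∧ xR³z) → ∃w (yR³w ∧ zR²w))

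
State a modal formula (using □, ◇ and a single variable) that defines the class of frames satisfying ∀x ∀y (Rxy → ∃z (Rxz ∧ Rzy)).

The condition is density. The C4 schema □□s → □s defines it.
Suppose □□s→□s is valid. Take Rxy and set V(s)={w : xR²w}. Then □□s at x, so □s at x, so s at y, i.e. ∃z(Rxz∧Rzy).

□□s → □s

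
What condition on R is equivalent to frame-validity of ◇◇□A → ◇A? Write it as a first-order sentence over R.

∀x ∀y (xR²y → ∃w (yRw ∧ xRw))

This is a Sahlqvist (Geach-type) schema ◇^2□^1A → □^0◇^1A.
Minimal-valuation argument: fix x; take any y with xR^2y and any z with xR^0z. Set V(A) to the set of worlds R-reachable from y in exactly 1 step. Then □^1A holds at y, so the antecedent holds at x; validity forces ◇^1A at z, giving a w with zR^1w and yR^1w.
First-order correspondent: ∀x ∀y (xR²y → ∃w (yRw ∧ xRw)).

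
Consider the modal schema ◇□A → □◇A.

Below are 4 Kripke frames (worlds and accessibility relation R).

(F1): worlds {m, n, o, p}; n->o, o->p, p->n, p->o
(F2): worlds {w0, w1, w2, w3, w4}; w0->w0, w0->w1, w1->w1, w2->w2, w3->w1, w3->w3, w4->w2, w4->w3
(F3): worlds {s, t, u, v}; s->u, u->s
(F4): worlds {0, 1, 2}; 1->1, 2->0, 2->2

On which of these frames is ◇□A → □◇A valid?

Frame correspondent (Sahlqvist): ∀x ∀y ∀z (Rxy ∧ Rxz → ∃w (Ryw ∧ Rzw)) — i.e. convergence.
(F1): fails — Rpn and Rpo but n and o have no common successor.
(F2): fails — Rw4w2 and Rw4w3 but w2 and w3 have no common successor.
(F3): ✓.
(F4): fails — R22 and R20 but 2 and 0 have no common successor.
Valid on: (F3).

(F3)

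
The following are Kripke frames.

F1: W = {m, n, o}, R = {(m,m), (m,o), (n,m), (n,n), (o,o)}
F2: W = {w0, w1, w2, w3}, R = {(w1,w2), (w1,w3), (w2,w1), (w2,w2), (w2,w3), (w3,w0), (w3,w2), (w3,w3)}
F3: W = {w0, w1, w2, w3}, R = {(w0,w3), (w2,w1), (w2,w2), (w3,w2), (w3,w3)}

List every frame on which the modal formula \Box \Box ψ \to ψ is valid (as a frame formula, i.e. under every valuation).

Frame correspondent (Sahlqvist): \forall x \exists w (x R^2 w \wedge x = w) — i.e. a generalized confluence (Geach) condition.
F1: condition met.
F2: fails — at w0 but no w with w0R²w and w0=w.
F3: fails — at w0 but no w with w0R²w and w0=w.

F1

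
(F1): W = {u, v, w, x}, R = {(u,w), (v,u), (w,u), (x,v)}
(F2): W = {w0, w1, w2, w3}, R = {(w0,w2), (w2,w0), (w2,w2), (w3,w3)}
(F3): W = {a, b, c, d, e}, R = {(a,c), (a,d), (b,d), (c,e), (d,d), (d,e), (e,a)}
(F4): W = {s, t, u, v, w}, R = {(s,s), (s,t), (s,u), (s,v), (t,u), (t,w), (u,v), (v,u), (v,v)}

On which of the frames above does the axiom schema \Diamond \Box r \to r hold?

(F2)

The schema corresponds to symmetry: \forall x \forall y (Rxy \to Ryx).
(F1): fails — Rvu but not Ruv.
(F2): holds.
(F3): fails — Rde but not Red.
(F4): fails — Rtw but not Rwt.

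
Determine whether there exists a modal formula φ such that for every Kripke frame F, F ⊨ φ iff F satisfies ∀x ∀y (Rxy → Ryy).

Yes — defined by □(□r → r)

This is a Sahlqvist condition; the T□ axiom □(□r → r) defines it.
Suppose □(□r→r) is valid. Take Rxy and set V(r)={w : Ryw}. Then at y, □r holds; since □(□r→r) at x, □r→r at y, so r at y, i.e. Ryy.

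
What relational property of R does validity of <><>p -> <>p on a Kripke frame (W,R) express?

Replacing p by ¬p and contraposing gives the equivalent schema □p → □□p.
Suppose □p→□□p is valid. Take Rxy, Ryz and set V(p)={w : Rxw}. Then □p at x, so □□p at x, so □p at y, so p at z, i.e. Rxz.
Conversely, on a frame with transitivity the schema holds at every world under every valuation.
So the correspondent is transitivity.

Transitivity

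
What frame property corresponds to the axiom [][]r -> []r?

density: forall x forall y (Rxy -> exists z (Rxz & Rzy))

Suppose □□r→□r is valid. Take Rxy and set V(r)={w : xR²w}. Then □□r at x, so □r at x, so r at y, i.e. ∃z(Rxz∧Rzy).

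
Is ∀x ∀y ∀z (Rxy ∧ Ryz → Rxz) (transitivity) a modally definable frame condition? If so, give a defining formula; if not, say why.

Yes, by □p → □□p

This is a Sahlqvist condition; the 4 axiom □p → □□p defines it.
Suppose □p→□□p is valid. Take Rxy, Ryz and set V(p)={w : Rxw}. Then □p at x, so □□p at x, so □p at y, so p at z, i.e. Rxz.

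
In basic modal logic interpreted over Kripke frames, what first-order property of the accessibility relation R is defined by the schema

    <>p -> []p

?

This schema is the CD axiom.
It corresponds to partial functionality: forall x forall y forall z (Rxy & Rxz -> y = z).

Partial functionality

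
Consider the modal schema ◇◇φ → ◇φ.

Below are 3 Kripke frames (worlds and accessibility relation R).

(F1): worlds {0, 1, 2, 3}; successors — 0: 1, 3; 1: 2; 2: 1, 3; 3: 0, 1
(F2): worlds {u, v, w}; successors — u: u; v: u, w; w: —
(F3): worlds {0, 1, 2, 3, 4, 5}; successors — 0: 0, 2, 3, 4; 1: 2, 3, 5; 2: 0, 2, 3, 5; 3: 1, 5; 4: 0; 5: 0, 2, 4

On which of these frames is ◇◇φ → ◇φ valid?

(F2)

This is the axiom for transitivity; its first-order frame correspondent is ∀x ∀y ∀z (Rxy ∧ Ryz → Rxz).
(F1): fails — R31 and R12 but not R32.
(F2): holds.
(F3): fails — R02 and R25 but not R05.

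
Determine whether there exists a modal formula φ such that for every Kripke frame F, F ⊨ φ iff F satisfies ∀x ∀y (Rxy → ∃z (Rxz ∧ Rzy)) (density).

Yes — defined by □□p → □p

This is a Sahlqvist condition; the C4 axiom □□p → □p defines it.
Suppose □□p→□p is valid. Take Rxy and set V(p)={w : xR²w}. Then □□p at x, so □p at x, so p at y, i.e. ∃z(Rxz∧Rzy).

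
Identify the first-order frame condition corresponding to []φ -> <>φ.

Suppose □φ→◇φ is valid. At any x set V(φ)=W. Then □φ at x, so ◇φ at x, so x has a successor.
Conversely, any frame satisfying forall x exists y Rxy validates the schema.
So the correspondent is seriality.

seriality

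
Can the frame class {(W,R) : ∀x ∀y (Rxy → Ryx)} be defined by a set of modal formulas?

Definable; r → □◇r defines it

Yes: it is symmetry, defined by the B schema r → □◇r.
Suppose r→□◇r is valid. Take Rxy and set V(r)={x}. Then r at x, so □◇r at x, so ◇r at y, so some z with Ryz has r; z=x, i.e. Ryx.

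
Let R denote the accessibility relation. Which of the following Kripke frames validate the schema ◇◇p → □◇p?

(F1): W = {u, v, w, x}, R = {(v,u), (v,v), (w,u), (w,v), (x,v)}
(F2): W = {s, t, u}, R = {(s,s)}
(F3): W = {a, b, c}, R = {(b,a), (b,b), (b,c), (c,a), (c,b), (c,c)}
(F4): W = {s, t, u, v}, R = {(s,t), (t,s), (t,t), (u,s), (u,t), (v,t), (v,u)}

(F2)

The schema corresponds to a generalized confluence (Geach) condition: ∀x ∀y ∀z ((xR²y ∧ xRz) → ∃w (y = w ∧ zRw)).
(F1): fails — vR²u, vRu but no t with u=t and uRt.
(F2): ✓.
(F3): fails — bR²a, bRa but no w with a=w and aRw.
(F4): fails — tR²s, tRs but no w with s=w and sRw.
Valid on: (F2).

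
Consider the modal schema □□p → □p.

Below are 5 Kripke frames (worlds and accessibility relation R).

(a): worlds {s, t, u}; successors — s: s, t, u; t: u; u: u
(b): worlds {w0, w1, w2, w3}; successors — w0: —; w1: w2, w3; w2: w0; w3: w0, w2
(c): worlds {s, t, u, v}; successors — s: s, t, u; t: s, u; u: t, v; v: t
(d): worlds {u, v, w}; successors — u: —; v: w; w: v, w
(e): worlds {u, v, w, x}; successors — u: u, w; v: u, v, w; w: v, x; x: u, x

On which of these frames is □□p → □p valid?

The schema corresponds to density: ∀x ∀y (Rxy → ∃z (Rxz ∧ Rzy)).
(a): ✓.
(b): fails — Rw3w2 but no z with Rw3z and Rzw2.
(c): fails — Ruv but no z with Ruz and Rzv.
(d): ✓.
(e): ✓.

(a), (d), (e)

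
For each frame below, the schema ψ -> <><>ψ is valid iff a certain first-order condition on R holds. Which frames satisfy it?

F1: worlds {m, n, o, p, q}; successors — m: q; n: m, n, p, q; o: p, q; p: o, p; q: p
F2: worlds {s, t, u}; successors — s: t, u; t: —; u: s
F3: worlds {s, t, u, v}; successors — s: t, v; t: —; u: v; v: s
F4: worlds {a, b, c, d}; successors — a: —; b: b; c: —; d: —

none

This is the axiom for a generalized confluence (Geach) condition; its first-order frame correspondent is forall x exists w (x = w & x R^2 w).
F1: fails — at m but no w with m=w and mR²w.
F2: fails — at t but no w with t=w and tR²w.
F3: fails — at t but no w with t=w and tR²w.
F4: fails — at a but no w with a=w and aR²w.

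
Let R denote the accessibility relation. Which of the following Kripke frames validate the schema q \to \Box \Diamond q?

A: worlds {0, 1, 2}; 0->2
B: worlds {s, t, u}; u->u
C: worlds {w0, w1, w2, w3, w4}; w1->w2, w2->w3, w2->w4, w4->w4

Frame correspondent (Sahlqvist): \forall x \forall y (Rxy \to Ryx) — i.e. symmetry.
A: fails — R02 but not R20.
B: satisfies the condition.
C: fails — Rw2w4 but not Rw4w2.
Valid on: B.

B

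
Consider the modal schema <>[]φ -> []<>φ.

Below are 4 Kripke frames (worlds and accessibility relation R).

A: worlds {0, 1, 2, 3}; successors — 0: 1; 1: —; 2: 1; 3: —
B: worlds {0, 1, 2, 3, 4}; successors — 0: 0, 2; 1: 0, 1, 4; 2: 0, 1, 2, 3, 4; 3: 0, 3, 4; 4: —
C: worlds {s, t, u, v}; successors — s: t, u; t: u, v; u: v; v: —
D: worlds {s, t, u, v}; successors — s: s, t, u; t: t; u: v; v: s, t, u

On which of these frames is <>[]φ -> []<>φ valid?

Frame correspondent (Sahlqvist): forall x forall y forall z (Rxy & Rxz -> exists w (Ryw & Rzw)) — i.e. convergence.
A: fails — R01 and R01 but 1 and 1 have no common successor.
B: fails — R10 and R14 but 0 and 4 have no common successor.
C: fails — Rtv and Rtv but v and v have no common successor.
D: fails — Rsu and Rss but u and s have no common successor.
Valid on no frame.

none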